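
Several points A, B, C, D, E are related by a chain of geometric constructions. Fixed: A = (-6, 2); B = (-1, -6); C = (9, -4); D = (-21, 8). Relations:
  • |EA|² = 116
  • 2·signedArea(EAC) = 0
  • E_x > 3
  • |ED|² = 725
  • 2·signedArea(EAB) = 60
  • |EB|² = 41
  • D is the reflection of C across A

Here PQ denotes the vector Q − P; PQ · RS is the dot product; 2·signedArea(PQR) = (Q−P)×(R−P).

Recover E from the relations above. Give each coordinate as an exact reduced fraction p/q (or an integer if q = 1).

E = (4, -2)

1. E_x = 4  [2·signedArea(EAC) = 0 ∩ 2·signedArea(EAB) = 60]
2. E_y = -2  [2·signedArea(EAC) = 0 ∩ 2·signedArea(EAB) = 60]
   → E = (4, -2)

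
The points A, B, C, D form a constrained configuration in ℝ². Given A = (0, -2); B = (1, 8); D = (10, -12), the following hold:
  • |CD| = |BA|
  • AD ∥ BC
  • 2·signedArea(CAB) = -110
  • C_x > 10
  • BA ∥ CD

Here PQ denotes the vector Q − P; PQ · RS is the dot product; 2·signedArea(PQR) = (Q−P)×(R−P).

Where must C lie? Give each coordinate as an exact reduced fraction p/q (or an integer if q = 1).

C = (11, -2)

1. C_x = 11  [BA ∥ CD ∩ AD ∥ BC]
2. C_y = -2  [BA ∥ CD ∩ AD ∥ BC]
   → C = (11, -2)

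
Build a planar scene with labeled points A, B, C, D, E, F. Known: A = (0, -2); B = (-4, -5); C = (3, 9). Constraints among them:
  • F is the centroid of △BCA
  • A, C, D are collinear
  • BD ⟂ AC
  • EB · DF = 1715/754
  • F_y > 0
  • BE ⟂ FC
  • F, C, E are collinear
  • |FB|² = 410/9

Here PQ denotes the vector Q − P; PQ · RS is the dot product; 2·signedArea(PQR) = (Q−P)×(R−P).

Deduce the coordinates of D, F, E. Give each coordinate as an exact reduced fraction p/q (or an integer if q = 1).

1. D_x = -27/26  [A, C, D are collinear ∩ BD ⟂ AC]
2. D_y = -151/26  [A, C, D are collinear ∩ BD ⟂ AC]
   → D = (-27/26, -151/26)
3. F_x = -1/3  [F is the centroid of △BCA]
4. F_y = 2/3  [F is the centroid of △BCA]
   → F = (-1/3, 2/3)
5. E_x = -81/29  [F, C, E are collinear ∩ BE ⟂ FC]
6. E_y = -159/29  [F, C, E are collinear ∩ BE ⟂ FC]
   → E = (-81/29, -159/29)

D = (-27/26, -151/26)
E = (-81/29, -159/29)
F = (-1/3, 2/3)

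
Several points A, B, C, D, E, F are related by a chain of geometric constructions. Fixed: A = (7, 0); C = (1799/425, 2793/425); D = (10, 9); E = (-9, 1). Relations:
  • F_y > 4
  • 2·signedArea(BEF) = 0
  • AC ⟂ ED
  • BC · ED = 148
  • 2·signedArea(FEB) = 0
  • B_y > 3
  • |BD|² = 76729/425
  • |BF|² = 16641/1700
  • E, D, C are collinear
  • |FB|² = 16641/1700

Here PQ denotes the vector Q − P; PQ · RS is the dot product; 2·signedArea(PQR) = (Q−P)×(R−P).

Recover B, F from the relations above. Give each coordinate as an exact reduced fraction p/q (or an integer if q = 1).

B = (-1013/425, 1609/425)
F = (1/2, 5)

1. B_x = -1013/425  [line -19·x + -8·y + -15 = 0 ∩ |BD|² = 76729/425]
2. B_y = 1609/425  [line -19·x + -8·y + -15 = 0 ∩ |BD|² = 76729/425]
   → B = (-1013/425, 1609/425)
3. F_x = 1/2  [line 1184/425·x + -2812/425·y + 13468/425 = 0 ∩ |FB|² = 16641/1700]
4. F_y = 5  [line 1184/425·x + -2812/425·y + 13468/425 = 0 ∩ |FB|² = 16641/1700]
   → F = (1/2, 5)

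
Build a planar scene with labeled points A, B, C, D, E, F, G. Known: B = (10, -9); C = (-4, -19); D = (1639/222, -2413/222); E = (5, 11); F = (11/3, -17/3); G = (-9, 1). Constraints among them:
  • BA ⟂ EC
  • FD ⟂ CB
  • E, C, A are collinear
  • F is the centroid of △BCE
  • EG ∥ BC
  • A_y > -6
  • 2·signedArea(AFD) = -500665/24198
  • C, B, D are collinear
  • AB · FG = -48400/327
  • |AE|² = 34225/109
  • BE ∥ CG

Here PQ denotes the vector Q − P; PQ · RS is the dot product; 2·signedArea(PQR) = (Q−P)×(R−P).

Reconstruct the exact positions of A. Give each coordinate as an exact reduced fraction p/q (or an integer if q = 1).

A = (-10/109, -651/109)

1. A_x = -10/109  [E, C, A are collinear ∩ BA ⟂ EC]
2. A_y = -651/109  [E, C, A are collinear ∩ BA ⟂ EC]
   → A = (-10/109, -651/109)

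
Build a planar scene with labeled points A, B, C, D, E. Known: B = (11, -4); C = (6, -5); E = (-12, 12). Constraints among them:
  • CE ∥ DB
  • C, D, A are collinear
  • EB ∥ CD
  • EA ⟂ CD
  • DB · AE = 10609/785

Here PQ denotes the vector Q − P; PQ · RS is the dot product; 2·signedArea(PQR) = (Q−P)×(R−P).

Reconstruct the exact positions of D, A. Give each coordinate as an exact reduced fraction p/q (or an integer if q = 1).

1. D_x = 29  [CE ∥ DB ∩ EB ∥ CD]
2. D_y = -21  [CE ∥ DB ∩ EB ∥ CD]
   → D = (29, -21)
3. A_x = -11068/785  [C, D, A are collinear ∩ EA ⟂ CD]
4. A_y = 7051/785  [C, D, A are collinear ∩ EA ⟂ CD]
   → A = (-11068/785, 7051/785)

A = (-11068/785, 7051/785)
D = (29, -21)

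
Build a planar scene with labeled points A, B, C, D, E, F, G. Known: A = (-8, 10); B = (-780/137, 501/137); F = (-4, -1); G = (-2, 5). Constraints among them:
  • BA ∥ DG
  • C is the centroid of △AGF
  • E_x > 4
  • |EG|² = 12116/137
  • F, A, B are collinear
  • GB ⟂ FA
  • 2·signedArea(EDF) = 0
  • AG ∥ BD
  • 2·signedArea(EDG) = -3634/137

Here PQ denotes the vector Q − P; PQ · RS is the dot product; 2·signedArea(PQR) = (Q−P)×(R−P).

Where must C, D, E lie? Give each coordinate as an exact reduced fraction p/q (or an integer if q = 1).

1. C_x = -14/3  [C is the centroid of △AGF]
2. C_y = 14/3  [C is the centroid of △AGF]
   → C = (-14/3, 14/3)
3. D_x = 42/137  [BA ∥ DG ∩ AG ∥ BD]
4. D_y = -184/137  [BA ∥ DG ∩ AG ∥ BD]
   → D = (42/137, -184/137)
5. E_x = 632/137  [2·signedArea(EDF) = 0 ∩ 2·signedArea(EDG) = -3634/137]
6. E_y = -231/137  [2·signedArea(EDF) = 0 ∩ 2·signedArea(EDG) = -3634/137]
   → E = (632/137, -231/137)

C = (-14/3, 14/3)
D = (42/137, -184/137)
E = (632/137, -231/137)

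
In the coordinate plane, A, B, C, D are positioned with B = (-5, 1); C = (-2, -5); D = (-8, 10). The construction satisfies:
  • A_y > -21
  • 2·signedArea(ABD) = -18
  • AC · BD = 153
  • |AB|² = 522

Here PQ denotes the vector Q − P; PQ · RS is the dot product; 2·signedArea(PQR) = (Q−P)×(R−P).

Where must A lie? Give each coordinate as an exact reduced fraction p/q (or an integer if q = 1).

1. A_x = 4  [2·signedArea(ABD) = -18 ∩ AC · BD = 153]
2. A_y = -20  [2·signedArea(ABD) = -18 ∩ AC · BD = 153]
   → A = (4, -20)

A = (4, -20)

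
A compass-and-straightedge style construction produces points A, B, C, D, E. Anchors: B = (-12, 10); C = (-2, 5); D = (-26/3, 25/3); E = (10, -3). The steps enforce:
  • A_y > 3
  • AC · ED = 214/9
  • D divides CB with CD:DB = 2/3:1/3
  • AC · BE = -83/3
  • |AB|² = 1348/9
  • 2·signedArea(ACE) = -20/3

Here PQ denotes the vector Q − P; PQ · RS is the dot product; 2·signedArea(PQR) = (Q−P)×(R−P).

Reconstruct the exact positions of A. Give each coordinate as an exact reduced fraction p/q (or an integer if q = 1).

A = (-4/3, 4)

1. A_x = -4/3  [2·signedArea(ACE) = -20/3 ∩ AC · ED = 214/9]
2. A_y = 4  [2·signedArea(ACE) = -20/3 ∩ AC · ED = 214/9]
   → A = (-4/3, 4)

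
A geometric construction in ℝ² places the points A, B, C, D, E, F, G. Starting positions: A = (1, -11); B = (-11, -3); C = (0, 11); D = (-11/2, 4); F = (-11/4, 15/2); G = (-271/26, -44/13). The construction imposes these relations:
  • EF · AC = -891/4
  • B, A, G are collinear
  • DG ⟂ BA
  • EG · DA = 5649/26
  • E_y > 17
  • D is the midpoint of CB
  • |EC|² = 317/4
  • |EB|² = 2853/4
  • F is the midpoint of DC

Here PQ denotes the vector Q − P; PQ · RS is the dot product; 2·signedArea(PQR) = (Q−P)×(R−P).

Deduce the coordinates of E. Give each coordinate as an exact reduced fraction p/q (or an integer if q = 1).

E = (11/2, 18)

1. E_x = 11/2  [EG · DA = 5649/26 ∩ EF · AC = -891/4]
2. E_y = 18  [EG · DA = 5649/26 ∩ EF · AC = -891/4]
   → E = (11/2, 18)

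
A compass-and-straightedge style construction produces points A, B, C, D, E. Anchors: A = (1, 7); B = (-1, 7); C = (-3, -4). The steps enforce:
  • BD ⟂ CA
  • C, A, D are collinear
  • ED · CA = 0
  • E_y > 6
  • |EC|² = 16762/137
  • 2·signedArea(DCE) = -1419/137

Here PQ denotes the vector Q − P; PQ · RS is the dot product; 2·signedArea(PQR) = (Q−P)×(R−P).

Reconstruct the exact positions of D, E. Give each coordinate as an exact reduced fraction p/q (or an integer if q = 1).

D = (105/137, 871/137)
E = (-16/137, 915/137)

1. D_x = 105/137  [C, A, D are collinear ∩ BD ⟂ CA]
2. D_y = 871/137  [C, A, D are collinear ∩ BD ⟂ CA]
   → D = (105/137, 871/137)
3. E_x = -16/137  [ED · CA = 0 ∩ 2·signedArea(DCE) = -1419/137]
4. E_y = 915/137  [ED · CA = 0 ∩ 2·signedArea(DCE) = -1419/137]
   → E = (-16/137, 915/137)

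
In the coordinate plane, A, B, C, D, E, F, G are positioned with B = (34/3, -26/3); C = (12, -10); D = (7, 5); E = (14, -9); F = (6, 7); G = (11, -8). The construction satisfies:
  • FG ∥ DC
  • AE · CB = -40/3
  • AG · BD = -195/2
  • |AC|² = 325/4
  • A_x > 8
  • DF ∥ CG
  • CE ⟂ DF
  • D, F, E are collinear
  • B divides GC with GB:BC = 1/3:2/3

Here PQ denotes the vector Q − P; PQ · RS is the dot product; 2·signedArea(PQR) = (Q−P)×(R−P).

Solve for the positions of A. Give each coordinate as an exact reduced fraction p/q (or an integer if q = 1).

1. A_x = 9  [AE · CB = -40/3 ∩ AG · BD = -195/2]
2. A_y = -3/2  [AE · CB = -40/3 ∩ AG · BD = -195/2]
   → A = (9, -3/2)

A = (9, -3/2)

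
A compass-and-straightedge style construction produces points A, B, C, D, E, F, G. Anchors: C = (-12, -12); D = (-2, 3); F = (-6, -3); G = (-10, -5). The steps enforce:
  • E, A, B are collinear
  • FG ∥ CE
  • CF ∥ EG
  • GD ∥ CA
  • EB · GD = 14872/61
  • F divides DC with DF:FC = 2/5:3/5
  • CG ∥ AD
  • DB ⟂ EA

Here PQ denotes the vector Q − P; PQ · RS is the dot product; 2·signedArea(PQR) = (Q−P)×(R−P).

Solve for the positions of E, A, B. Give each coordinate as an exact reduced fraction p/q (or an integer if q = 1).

A = (-4, -4)
B = (38/61, -9/61)
E = (-16, -14)

1. E_x = -16  [CF ∥ EG ∩ FG ∥ CE]
2. E_y = -14  [CF ∥ EG ∩ FG ∥ CE]
   → E = (-16, -14)
3. A_x = -4  [CG ∥ AD ∩ GD ∥ CA]
4. A_y = -4  [CG ∥ AD ∩ GD ∥ CA]
   → A = (-4, -4)
5. B_x = 38/61  [E, A, B are collinear ∩ DB ⟂ EA]
6. B_y = -9/61  [E, A, B are collinear ∩ DB ⟂ EA]
   → B = (38/61, -9/61)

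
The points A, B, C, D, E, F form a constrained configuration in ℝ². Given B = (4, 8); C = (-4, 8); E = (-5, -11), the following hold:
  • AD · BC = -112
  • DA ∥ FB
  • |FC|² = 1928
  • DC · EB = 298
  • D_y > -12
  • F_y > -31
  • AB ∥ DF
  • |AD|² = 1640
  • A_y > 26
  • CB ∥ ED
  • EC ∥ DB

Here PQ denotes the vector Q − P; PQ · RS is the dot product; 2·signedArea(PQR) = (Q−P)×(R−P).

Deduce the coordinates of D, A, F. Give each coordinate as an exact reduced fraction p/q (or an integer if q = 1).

A = (-11, 27)
D = (3, -11)
F = (18, -30)

1. D_x = 3  [EC ∥ DB ∩ CB ∥ ED]
2. D_y = -11  [EC ∥ DB ∩ CB ∥ ED]
   → D = (3, -11)
3. A_x = -11  [AD · BC = -112]
4. A_y = 27  [|AD|² = 1640]
   → A = (-11, 27)
5. F_x = 18  [DA ∥ FB ∩ AB ∥ DF]
6. F_y = -30  [DA ∥ FB ∩ AB ∥ DF]
   → F = (18, -30)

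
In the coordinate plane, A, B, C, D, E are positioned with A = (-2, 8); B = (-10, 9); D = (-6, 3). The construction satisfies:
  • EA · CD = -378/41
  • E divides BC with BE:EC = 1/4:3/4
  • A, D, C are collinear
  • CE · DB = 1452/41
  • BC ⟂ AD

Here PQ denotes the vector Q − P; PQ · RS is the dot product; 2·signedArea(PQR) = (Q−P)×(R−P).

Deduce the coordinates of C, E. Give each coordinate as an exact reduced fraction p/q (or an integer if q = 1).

1. C_x = -190/41  [A, D, C are collinear ∩ BC ⟂ AD]
2. C_y = 193/41  [A, D, C are collinear ∩ BC ⟂ AD]
   → C = (-190/41, 193/41)
3. E_x = -355/41  [E divides BC with BE:EC = 1/4:3/4]
4. E_y = 325/41  [E divides BC with BE:EC = 1/4:3/4]
   → E = (-355/41, 325/41)

C = (-190/41, 193/41)
E = (-355/41, 325/41)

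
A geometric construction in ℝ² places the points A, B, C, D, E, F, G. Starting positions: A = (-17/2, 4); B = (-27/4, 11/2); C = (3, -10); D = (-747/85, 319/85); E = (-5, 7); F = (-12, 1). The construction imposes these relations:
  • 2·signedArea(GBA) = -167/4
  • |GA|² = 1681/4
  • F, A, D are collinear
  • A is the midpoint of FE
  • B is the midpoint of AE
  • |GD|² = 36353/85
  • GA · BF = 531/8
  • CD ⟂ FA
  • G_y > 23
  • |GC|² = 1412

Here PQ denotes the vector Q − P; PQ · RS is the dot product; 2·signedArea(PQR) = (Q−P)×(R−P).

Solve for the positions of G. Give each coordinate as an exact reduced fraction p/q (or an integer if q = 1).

G = (-13, 24)

1. G_x = -13  [2·signedArea(GBA) = -167/4 ∩ GA · BF = 531/8]
2. G_y = 24  [2·signedArea(GBA) = -167/4 ∩ GA · BF = 531/8]
   → G = (-13, 24)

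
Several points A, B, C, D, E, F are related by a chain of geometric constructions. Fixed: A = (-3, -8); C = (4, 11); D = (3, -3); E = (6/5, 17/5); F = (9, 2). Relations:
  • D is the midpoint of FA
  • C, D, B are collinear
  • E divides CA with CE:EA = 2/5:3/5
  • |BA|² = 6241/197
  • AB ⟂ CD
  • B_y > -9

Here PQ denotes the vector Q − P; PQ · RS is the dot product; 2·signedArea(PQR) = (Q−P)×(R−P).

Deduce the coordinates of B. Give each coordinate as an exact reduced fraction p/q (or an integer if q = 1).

1. B_x = 515/197  [C, D, B are collinear ∩ AB ⟂ CD]
2. B_y = -1655/197  [C, D, B are collinear ∩ AB ⟂ CD]
   → B = (515/197, -1655/197)

B = (515/197, -1655/197)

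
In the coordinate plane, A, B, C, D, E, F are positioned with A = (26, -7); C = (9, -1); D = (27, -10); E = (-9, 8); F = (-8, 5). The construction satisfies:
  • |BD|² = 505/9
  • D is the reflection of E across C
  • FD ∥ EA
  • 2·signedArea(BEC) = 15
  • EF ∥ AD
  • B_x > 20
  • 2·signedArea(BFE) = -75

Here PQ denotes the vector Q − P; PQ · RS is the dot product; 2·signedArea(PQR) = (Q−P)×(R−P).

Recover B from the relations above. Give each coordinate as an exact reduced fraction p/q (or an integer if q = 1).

B = (62/3, -6)

1. B_x = 62/3  [2·signedArea(BEC) = 15 ∩ 2·signedArea(BFE) = -75]
2. B_y = -6  [2·signedArea(BEC) = 15 ∩ 2·signedArea(BFE) = -75]
   → B = (62/3, -6)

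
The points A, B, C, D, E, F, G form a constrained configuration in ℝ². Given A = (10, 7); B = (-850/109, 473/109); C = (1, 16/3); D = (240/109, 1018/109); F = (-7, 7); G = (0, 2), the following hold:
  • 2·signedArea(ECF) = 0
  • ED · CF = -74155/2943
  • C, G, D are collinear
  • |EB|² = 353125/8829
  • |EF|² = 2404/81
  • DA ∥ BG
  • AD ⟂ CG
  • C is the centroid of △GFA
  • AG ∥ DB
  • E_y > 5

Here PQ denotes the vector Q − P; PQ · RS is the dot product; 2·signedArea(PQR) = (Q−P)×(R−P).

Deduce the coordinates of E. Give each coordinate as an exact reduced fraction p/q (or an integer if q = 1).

E = (-5/3, 53/9)

1. E_x = -5/3  [2·signedArea(ECF) = 0 ∩ ED · CF = -74155/2943]
2. E_y = 53/9  [2·signedArea(ECF) = 0 ∩ ED · CF = -74155/2943]
   → E = (-5/3, 53/9)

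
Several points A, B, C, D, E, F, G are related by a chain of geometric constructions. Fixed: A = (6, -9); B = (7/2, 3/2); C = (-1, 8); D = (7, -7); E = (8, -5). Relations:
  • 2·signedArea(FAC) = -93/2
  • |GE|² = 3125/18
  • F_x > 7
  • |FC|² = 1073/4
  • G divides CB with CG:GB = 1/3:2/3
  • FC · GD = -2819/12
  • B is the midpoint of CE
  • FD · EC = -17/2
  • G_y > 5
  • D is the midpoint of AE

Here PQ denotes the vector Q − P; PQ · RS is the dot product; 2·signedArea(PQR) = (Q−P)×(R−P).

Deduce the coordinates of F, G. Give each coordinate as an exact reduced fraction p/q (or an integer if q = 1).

F = (15/2, -6)
G = (1/2, 35/6)

1. F_x = 15/2  [2·signedArea(FAC) = -93/2 ∩ FD · EC = -17/2]
2. F_y = -6  [2·signedArea(FAC) = -93/2 ∩ FD · EC = -17/2]
   → F = (15/2, -6)
3. G_x = 1/2  [G divides CB with CG:GB = 1/3:2/3]
4. G_y = 35/6  [G divides CB with CG:GB = 1/3:2/3]
   → G = (1/2, 35/6)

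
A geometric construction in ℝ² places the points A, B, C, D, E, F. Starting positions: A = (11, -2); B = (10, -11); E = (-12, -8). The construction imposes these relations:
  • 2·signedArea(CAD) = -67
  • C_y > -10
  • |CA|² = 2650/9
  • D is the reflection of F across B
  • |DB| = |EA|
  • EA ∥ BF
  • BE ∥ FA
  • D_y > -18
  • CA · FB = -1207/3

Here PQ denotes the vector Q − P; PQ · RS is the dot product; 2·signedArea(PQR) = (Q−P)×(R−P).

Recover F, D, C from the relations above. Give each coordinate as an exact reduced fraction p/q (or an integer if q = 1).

C = (-14/3, -9)
D = (-13, -17)
F = (33, -5)

1. F_x = 33  [BE ∥ FA ∩ EA ∥ BF]
2. F_y = -5  [BE ∥ FA ∩ EA ∥ BF]
   → F = (33, -5)
3. D_x = -13  [D is the reflection of F across B]
4. D_y = -17  [D is the reflection of F across B]
   → D = (-13, -17)
5. C_x = -14/3  [CA · FB = -1207/3 ∩ 2·signedArea(CAD) = -67]
6. C_y = -9  [CA · FB = -1207/3 ∩ 2·signedArea(CAD) = -67]
   → C = (-14/3, -9)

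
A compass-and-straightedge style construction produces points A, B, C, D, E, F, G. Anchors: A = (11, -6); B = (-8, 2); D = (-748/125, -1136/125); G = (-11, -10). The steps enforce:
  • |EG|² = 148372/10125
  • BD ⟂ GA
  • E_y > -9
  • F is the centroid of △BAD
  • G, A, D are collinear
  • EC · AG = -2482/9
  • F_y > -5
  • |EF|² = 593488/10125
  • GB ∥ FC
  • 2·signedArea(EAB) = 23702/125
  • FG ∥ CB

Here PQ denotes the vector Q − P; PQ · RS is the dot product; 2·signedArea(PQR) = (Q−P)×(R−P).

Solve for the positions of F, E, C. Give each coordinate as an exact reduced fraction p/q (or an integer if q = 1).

1. F_x = -373/375  [F is the centroid of △BAD]
2. F_y = -1636/375  [F is the centroid of △BAD]
   → F = (-373/375, -1636/375)
3. E_x = -8623/1125  [line -8·x + -19·y + -26952/125 = 0 ∩ |EF|² = 593488/10125]
4. E_y = -9136/1125  [line -8·x + -19·y + -26952/125 = 0 ∩ |EF|² = 593488/10125]
   → E = (-8623/1125, -9136/1125)
5. C_x = 752/375  [EC · AG = -2482/9 ∩ FG ∥ CB]
6. C_y = 2864/375  [EC · AG = -2482/9 ∩ FG ∥ CB]
   → C = (752/375, 2864/375)

C = (752/375, 2864/375)
E = (-8623/1125, -9136/1125)
F = (-373/375, -1636/375)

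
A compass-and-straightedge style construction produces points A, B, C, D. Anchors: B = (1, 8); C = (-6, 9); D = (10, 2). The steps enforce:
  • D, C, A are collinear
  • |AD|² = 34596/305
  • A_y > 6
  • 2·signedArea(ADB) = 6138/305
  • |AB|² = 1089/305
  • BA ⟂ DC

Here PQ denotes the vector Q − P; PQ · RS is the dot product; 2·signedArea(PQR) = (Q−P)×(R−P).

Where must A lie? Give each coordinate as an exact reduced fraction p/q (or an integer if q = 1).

A = (74/305, 1912/305)

1. A_x = 74/305  [D, C, A are collinear ∩ BA ⟂ DC]
2. A_y = 1912/305  [D, C, A are collinear ∩ BA ⟂ DC]
   → A = (74/305, 1912/305)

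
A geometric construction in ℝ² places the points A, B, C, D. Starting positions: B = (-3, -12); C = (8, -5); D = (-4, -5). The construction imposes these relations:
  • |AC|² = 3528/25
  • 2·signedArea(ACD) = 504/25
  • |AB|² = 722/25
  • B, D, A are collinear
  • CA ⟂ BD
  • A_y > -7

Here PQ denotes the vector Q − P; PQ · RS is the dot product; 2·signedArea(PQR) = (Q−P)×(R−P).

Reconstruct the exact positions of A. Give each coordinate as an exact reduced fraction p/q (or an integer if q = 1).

1. A_x = -94/25  [B, D, A are collinear ∩ CA ⟂ BD]
2. A_y = -167/25  [B, D, A are collinear ∩ CA ⟂ BD]
   → A = (-94/25, -167/25)

A = (-94/25, -167/25)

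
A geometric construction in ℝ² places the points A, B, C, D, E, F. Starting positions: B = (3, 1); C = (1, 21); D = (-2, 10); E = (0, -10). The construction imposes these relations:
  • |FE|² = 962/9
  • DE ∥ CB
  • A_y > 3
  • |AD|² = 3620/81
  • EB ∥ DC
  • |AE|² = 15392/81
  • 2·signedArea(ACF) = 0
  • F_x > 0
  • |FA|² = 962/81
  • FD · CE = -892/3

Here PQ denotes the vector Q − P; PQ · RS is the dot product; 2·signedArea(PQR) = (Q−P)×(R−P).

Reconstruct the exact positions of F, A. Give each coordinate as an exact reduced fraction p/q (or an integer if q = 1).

A = (4/9, 34/9)
F = (1/3, 1/3)

1. F_x = 1/3  [line 1·x + 31·y + -32/3 = 0 ∩ |FE|² = 962/9]
2. F_y = 1/3  [line 1·x + 31·y + -32/3 = 0 ∩ |FE|² = 962/9]
   → F = (1/3, 1/3)
3. A_x = 4/9  [line 62/3·x + -2/3·y + -20/3 = 0 ∩ |FA|² = 962/81]
4. A_y = 34/9  [line 62/3·x + -2/3·y + -20/3 = 0 ∩ |FA|² = 962/81]
   → A = (4/9, 34/9)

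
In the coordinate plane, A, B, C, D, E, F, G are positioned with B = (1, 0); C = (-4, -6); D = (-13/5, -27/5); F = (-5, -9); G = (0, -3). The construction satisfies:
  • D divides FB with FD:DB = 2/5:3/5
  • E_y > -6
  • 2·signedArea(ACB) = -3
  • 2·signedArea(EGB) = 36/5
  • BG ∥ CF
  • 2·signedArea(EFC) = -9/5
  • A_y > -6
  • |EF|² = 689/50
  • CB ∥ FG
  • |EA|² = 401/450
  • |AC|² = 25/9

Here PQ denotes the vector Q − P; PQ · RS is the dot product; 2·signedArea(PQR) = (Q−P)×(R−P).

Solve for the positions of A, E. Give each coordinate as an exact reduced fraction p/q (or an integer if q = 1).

A = (-8/3, -5)
E = (-33/10, -57/10)

1. A_x = -8/3  [line -6·x + 5·y + 9 = 0 ∩ |AC|² = 25/9]
2. A_y = -5  [line -6·x + 5·y + 9 = 0 ∩ |AC|² = 25/9]
   → A = (-8/3, -5)
3. E_x = -33/10  [line -3·x + 1·y + -21/5 = 0 ∩ |EF|² = 689/50]
4. E_y = -57/10  [line -3·x + 1·y + -21/5 = 0 ∩ |EF|² = 689/50]
   → E = (-33/10, -57/10)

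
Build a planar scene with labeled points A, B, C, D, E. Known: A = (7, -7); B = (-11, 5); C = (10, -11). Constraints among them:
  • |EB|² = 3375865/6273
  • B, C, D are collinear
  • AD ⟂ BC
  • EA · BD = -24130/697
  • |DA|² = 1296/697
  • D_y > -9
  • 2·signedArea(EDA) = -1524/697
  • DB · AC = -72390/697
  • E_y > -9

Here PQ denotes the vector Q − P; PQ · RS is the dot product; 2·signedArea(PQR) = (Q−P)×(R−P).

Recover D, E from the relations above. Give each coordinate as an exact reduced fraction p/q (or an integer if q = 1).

D = (4303/697, -5635/697)
E = (5384/697, -18181/2091)

1. D_x = 4303/697  [B, C, D are collinear ∩ AD ⟂ BC]
2. D_y = -5635/697  [B, C, D are collinear ∩ AD ⟂ BC]
   → D = (4303/697, -5635/697)
3. E_x = 5384/697  [line -756/697·x + 576/697·y + 10848/697 = 0 ∩ |EB|² = 3375865/6273]
4. E_y = -18181/2091  [line -756/697·x + 576/697·y + 10848/697 = 0 ∩ |EB|² = 3375865/6273]
   → E = (5384/697, -18181/2091)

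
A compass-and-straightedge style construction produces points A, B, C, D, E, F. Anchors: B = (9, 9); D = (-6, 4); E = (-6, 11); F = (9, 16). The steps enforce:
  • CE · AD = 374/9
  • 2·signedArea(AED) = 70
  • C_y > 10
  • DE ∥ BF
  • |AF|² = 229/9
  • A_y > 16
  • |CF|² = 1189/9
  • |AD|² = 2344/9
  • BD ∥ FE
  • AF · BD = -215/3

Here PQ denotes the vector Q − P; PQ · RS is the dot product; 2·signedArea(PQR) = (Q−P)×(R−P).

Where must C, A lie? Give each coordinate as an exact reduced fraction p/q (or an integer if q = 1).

1. A_x = 4  [2·signedArea(AED) = 70 ∩ AF · BD = -215/3]
2. A_y = 50/3  [2·signedArea(AED) = 70 ∩ AF · BD = -215/3]
   → A = (4, 50/3)
3. C_x = -1  [line 10·x + 38/3·y + -1088/9 = 0 ∩ |CF|² = 1189/9]
4. C_y = 31/3  [line 10·x + 38/3·y + -1088/9 = 0 ∩ |CF|² = 1189/9]
   → C = (-1, 31/3)

A = (4, 50/3)
C = (-1, 31/3)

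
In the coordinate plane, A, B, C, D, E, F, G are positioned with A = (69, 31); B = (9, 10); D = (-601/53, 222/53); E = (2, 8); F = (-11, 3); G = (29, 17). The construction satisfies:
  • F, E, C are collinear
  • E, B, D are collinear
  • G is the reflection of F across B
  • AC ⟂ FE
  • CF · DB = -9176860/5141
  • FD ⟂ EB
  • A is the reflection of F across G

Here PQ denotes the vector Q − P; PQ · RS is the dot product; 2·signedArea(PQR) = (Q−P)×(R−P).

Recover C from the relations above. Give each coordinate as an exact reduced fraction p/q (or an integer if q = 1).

C = (6603/97, 3241/97)

1. C_x = 6603/97  [F, E, C are collinear ∩ AC ⟂ FE]
2. C_y = 3241/97  [F, E, C are collinear ∩ AC ⟂ FE]
   → C = (6603/97, 3241/97)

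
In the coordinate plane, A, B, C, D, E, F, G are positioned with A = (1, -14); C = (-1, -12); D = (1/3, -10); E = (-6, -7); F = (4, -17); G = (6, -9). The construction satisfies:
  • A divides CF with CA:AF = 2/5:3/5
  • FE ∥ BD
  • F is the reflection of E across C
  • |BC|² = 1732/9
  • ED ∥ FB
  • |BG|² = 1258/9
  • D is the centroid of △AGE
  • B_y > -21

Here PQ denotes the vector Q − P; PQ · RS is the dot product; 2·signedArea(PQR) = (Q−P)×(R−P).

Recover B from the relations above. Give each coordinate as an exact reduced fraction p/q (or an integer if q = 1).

1. B_x = 31/3  [FE ∥ BD ∩ ED ∥ FB]
2. B_y = -20  [FE ∥ BD ∩ ED ∥ FB]
   → B = (31/3, -20)

B = (31/3, -20)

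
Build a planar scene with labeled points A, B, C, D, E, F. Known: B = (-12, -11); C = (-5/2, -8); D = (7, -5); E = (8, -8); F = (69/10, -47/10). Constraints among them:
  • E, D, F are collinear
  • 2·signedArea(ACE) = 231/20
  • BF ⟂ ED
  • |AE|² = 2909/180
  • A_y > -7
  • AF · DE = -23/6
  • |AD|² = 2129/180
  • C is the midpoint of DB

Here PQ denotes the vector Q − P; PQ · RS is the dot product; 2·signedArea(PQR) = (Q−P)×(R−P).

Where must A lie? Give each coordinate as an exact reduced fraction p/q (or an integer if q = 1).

1. A_x = 62/15  [AF · DE = -23/6 ∩ 2·signedArea(ACE) = 231/20]
2. A_y = -69/10  [AF · DE = -23/6 ∩ 2·signedArea(ACE) = 231/20]
   → A = (62/15, -69/10)

A = (62/15, -69/10)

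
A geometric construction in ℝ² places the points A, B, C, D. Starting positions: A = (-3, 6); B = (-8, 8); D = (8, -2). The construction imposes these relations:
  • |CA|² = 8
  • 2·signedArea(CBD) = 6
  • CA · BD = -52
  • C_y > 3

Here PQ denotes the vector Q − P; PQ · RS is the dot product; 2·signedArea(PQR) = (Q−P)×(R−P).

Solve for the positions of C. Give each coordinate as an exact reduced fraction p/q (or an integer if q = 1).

C = (-1, 4)

1. C_x = -1  [2·signedArea(CBD) = 6 ∩ CA · BD = -52]
2. C_y = 4  [2·signedArea(CBD) = 6 ∩ CA · BD = -52]
   → C = (-1, 4)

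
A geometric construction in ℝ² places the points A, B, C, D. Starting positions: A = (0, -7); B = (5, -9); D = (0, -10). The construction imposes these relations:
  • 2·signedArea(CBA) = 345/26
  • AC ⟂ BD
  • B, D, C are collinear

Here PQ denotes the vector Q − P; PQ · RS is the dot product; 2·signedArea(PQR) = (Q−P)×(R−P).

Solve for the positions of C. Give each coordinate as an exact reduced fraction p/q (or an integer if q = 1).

C = (15/26, -257/26)

1. C_x = 15/26  [B, D, C are collinear ∩ AC ⟂ BD]
2. C_y = -257/26  [B, D, C are collinear ∩ AC ⟂ BD]
   → C = (15/26, -257/26)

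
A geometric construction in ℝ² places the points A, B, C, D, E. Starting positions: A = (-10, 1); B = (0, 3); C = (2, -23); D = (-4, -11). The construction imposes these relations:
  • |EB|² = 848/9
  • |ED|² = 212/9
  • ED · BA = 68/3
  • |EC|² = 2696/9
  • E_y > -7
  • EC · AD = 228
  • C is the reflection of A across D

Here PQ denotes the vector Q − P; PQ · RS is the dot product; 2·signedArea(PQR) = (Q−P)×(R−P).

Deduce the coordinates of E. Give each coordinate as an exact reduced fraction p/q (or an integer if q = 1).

E = (-8/3, -19/3)

1. E_x = -8/3  [EC · AD = 228 ∩ ED · BA = 68/3]
2. E_y = -19/3  [EC · AD = 228 ∩ ED · BA = 68/3]
   → E = (-8/3, -19/3)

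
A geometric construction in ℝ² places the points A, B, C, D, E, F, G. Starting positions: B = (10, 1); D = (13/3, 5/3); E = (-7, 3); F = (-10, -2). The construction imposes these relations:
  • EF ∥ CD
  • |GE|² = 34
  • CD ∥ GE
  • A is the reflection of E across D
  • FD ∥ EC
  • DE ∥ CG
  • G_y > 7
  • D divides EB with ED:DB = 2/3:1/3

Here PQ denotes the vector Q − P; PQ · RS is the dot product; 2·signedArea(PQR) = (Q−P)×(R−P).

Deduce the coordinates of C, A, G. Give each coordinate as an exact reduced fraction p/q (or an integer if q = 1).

A = (47/3, 1/3)
C = (22/3, 20/3)
G = (-4, 8)

1. C_x = 22/3  [EF ∥ CD ∩ FD ∥ EC]
2. C_y = 20/3  [EF ∥ CD ∩ FD ∥ EC]
   → C = (22/3, 20/3)
3. A_x = 47/3  [A is the reflection of E across D]
4. A_y = 1/3  [A is the reflection of E across D]
   → A = (47/3, 1/3)
5. G_x = -4  [CD ∥ GE ∩ DE ∥ CG]
6. G_y = 8  [CD ∥ GE ∩ DE ∥ CG]
   → G = (-4, 8)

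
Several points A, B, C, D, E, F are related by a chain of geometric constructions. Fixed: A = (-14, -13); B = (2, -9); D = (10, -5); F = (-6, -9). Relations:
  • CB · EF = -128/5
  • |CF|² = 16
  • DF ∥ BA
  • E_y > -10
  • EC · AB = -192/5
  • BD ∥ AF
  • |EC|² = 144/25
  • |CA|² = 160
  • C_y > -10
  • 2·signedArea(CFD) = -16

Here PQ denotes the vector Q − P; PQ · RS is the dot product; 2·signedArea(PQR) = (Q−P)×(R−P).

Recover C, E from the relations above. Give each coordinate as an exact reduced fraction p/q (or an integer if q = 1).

C = (-2, -9)
E = (2/5, -9)

1. C_x = -2  [line -4·x + 16·y + 136 = 0 ∩ |CF|² = 16]
2. C_y = -9  [line -4·x + 16·y + 136 = 0 ∩ |CF|² = 16]
   → C = (-2, -9)
3. E_x = 2/5  [CB · EF = -128/5 ∩ EC · AB = -192/5]
4. E_y = -9  [CB · EF = -128/5 ∩ EC · AB = -192/5]
   → E = (2/5, -9)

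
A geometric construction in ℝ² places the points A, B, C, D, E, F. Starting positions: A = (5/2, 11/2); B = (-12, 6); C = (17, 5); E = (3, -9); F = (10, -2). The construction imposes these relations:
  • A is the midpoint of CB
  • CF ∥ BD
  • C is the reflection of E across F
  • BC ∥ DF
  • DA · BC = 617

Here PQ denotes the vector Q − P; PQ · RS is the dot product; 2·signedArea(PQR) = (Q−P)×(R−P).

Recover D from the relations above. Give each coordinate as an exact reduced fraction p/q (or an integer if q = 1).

1. D_x = -19  [BC ∥ DF ∩ CF ∥ BD]
2. D_y = -1  [BC ∥ DF ∩ CF ∥ BD]
   → D = (-19, -1)

D = (-19, -1)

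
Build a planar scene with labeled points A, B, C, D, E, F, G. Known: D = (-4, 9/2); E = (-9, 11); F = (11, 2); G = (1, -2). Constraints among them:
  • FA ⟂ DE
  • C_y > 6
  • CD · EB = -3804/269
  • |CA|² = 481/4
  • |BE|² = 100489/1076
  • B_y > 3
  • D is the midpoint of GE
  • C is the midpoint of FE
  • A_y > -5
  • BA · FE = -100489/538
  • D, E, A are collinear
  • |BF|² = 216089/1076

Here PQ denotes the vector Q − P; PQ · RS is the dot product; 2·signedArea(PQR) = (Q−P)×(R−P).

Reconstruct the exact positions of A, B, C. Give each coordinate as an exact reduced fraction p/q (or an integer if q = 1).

A = (749/269, -1162/269)
B = (-836/269, 1797/538)
C = (1, 13/2)

1. A_x = 749/269  [D, E, A are collinear ∩ FA ⟂ DE]
2. A_y = -1162/269  [D, E, A are collinear ∩ FA ⟂ DE]
   → A = (749/269, -1162/269)
3. C_x = 1  [C is the midpoint of FE]
4. C_y = 13/2  [C is the midpoint of FE]
   → C = (1, 13/2)
5. B_x = -836/269  [BA · FE = -100489/538 ∩ CD · EB = -3804/269]
6. B_y = 1797/538  [BA · FE = -100489/538 ∩ CD · EB = -3804/269]
   → B = (-836/269, 1797/538)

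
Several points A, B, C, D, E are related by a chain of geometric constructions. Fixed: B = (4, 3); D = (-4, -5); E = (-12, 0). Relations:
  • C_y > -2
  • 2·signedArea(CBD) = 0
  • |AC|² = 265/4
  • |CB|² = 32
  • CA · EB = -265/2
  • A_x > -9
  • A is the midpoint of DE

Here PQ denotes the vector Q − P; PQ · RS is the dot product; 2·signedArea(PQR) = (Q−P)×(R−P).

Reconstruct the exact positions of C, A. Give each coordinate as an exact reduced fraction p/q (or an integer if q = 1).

1. A_x = -8  [A is the midpoint of DE]
2. A_y = -5/2  [A is the midpoint of DE]
   → A = (-8, -5/2)
3. C_x = 0  [2·signedArea(CBD) = 0 ∩ CA · EB = -265/2]
4. C_y = -1  [2·signedArea(CBD) = 0 ∩ CA · EB = -265/2]
   → C = (0, -1)

A = (-8, -5/2)
C = (0, -1)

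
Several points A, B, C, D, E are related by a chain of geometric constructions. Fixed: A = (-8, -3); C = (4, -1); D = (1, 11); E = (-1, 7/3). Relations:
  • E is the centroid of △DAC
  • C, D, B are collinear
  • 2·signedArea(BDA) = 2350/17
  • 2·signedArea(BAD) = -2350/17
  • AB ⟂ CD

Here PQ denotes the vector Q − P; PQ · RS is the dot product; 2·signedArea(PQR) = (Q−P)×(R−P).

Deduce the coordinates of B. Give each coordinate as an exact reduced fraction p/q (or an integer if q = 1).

B = (64/17, -1/17)

1. B_x = 64/17  [C, D, B are collinear ∩ AB ⟂ CD]
2. B_y = -1/17  [C, D, B are collinear ∩ AB ⟂ CD]
   → B = (64/17, -1/17)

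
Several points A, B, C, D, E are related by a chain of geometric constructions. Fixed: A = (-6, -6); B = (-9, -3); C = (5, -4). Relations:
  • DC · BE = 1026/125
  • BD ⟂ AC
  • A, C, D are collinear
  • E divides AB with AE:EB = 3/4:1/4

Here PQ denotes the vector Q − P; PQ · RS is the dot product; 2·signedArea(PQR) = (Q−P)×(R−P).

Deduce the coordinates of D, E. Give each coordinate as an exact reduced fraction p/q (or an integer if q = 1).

D = (-1047/125, -804/125)
E = (-33/4, -15/4)

1. D_x = -1047/125  [A, C, D are collinear ∩ BD ⟂ AC]
2. D_y = -804/125  [A, C, D are collinear ∩ BD ⟂ AC]
   → D = (-1047/125, -804/125)
3. E_x = -33/4  [E divides AB with AE:EB = 3/4:1/4]
4. E_y = -15/4  [E divides AB with AE:EB = 3/4:1/4]
   → E = (-33/4, -15/4)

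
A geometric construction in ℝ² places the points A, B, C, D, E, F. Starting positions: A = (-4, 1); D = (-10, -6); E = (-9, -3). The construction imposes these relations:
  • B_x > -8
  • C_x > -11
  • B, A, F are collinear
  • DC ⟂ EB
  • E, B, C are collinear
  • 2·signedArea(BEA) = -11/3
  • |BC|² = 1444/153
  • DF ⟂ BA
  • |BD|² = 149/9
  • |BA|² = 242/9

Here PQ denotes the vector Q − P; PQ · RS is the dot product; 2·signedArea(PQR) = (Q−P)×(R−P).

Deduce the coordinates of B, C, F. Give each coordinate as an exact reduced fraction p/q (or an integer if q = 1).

1. B_x = -23/3  [line -4·x + 5·y + -52/3 = 0 ∩ |BD|² = 149/9]
2. B_y = -8/3  [line -4·x + 5·y + -52/3 = 0 ∩ |BD|² = 149/9]
   → B = (-23/3, -8/3)
3. C_x = -181/17  [E, B, C are collinear ∩ DC ⟂ EB]
4. C_y = -58/17  [E, B, C are collinear ∩ DC ⟂ EB]
   → C = (-181/17, -58/17)
5. F_x = -21/2  [B, A, F are collinear ∩ DF ⟂ BA]
6. F_y = -11/2  [B, A, F are collinear ∩ DF ⟂ BA]
   → F = (-21/2, -11/2)

B = (-23/3, -8/3)
C = (-181/17, -58/17)
F = (-21/2, -11/2)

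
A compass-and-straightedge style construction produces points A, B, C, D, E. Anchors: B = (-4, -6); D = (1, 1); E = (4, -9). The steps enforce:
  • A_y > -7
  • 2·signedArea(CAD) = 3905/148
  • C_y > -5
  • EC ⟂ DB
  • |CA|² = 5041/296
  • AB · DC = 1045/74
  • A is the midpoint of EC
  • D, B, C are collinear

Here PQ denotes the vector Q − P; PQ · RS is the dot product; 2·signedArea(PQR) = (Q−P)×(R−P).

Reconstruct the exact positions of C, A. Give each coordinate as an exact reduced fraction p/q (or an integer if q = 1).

1. C_x = -201/74  [D, B, C are collinear ∩ EC ⟂ DB]
2. C_y = -311/74  [D, B, C are collinear ∩ EC ⟂ DB]
   → C = (-201/74, -311/74)
3. A_x = 95/148  [A is the midpoint of EC]
4. A_y = -977/148  [A is the midpoint of EC]
   → A = (95/148, -977/148)

A = (95/148, -977/148)
C = (-201/74, -311/74)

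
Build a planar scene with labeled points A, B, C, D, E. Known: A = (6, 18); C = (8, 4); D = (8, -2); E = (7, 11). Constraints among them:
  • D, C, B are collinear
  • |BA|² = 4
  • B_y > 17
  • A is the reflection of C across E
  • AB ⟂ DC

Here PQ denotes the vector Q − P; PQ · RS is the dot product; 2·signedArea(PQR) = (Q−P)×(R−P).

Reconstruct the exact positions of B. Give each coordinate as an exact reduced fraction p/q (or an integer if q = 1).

1. B_x = 8  [D, C, B are collinear ∩ AB ⟂ DC]
2. B_y = 18  [D, C, B are collinear ∩ AB ⟂ DC]
   → B = (8, 18)

B = (8, 18)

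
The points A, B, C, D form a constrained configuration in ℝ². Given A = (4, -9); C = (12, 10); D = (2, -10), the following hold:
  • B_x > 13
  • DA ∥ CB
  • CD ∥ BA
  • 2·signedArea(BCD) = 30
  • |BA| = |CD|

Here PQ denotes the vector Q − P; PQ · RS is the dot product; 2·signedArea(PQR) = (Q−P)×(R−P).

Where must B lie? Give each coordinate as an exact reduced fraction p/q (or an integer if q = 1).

B = (14, 11)

1. B_x = 14  [CD ∥ BA ∩ DA ∥ CB]
2. B_y = 11  [CD ∥ BA ∩ DA ∥ CB]
   → B = (14, 11)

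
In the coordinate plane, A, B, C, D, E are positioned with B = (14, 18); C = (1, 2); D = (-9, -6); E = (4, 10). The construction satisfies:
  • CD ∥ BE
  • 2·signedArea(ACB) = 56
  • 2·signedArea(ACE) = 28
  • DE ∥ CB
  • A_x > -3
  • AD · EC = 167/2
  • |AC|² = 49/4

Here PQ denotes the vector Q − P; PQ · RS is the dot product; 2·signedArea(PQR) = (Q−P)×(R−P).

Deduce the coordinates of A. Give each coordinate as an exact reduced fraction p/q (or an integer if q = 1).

1. A_x = -5/2  [2·signedArea(ACE) = 28 ∩ AD · EC = 167/2]
2. A_y = 2  [2·signedArea(ACE) = 28 ∩ AD · EC = 167/2]
   → A = (-5/2, 2)

A = (-5/2, 2)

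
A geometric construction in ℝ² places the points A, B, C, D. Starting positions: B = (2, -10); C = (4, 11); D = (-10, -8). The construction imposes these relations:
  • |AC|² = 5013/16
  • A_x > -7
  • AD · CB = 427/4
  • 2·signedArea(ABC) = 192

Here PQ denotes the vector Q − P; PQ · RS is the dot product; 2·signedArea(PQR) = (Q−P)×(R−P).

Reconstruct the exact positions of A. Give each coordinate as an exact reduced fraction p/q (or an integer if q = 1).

A = (-13/2, -13/4)

1. A_x = -13/2  [2·signedArea(ABC) = 192 ∩ AD · CB = 427/4]
2. A_y = -13/4  [2·signedArea(ABC) = 192 ∩ AD · CB = 427/4]
   → A = (-13/2, -13/4)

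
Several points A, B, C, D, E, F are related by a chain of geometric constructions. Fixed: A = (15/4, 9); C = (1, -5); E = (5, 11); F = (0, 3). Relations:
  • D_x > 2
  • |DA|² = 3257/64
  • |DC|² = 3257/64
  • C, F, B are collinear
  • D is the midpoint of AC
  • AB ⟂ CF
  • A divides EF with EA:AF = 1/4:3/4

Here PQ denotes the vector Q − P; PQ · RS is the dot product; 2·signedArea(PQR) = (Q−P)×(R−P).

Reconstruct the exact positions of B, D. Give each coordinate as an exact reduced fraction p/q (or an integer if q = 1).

1. B_x = -177/260  [C, F, B are collinear ∩ AB ⟂ CF]
2. B_y = 549/65  [C, F, B are collinear ∩ AB ⟂ CF]
   → B = (-177/260, 549/65)
3. D_x = 19/8  [D is the midpoint of AC]
4. D_y = 2  [D is the midpoint of AC]
   → D = (19/8, 2)

B = (-177/260, 549/65)
D = (19/8, 2)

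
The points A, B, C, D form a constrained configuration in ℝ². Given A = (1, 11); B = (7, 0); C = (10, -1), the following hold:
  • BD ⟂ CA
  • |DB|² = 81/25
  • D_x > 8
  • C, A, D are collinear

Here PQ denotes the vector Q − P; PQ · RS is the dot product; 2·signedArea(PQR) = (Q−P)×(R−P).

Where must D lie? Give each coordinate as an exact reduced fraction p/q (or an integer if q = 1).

1. D_x = 211/25  [C, A, D are collinear ∩ BD ⟂ CA]
2. D_y = 27/25  [C, A, D are collinear ∩ BD ⟂ CA]
   → D = (211/25, 27/25)

D = (211/25, 27/25)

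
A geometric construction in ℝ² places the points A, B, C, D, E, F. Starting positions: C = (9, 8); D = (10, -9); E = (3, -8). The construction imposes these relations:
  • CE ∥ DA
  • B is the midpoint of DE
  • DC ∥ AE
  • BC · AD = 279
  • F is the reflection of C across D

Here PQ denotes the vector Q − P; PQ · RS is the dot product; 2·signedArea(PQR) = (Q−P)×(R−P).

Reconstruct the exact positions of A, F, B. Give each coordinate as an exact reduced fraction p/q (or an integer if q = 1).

1. A_x = 4  [DC ∥ AE ∩ CE ∥ DA]
2. A_y = -25  [DC ∥ AE ∩ CE ∥ DA]
   → A = (4, -25)
3. F_x = 11  [F is the reflection of C across D]
4. F_y = -26  [F is the reflection of C across D]
   → F = (11, -26)
5. B_x = 13/2  [B is the midpoint of DE]
6. B_y = -17/2  [B is the midpoint of DE]
   → B = (13/2, -17/2)

A = (4, -25)
B = (13/2, -17/2)
F = (11, -26)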